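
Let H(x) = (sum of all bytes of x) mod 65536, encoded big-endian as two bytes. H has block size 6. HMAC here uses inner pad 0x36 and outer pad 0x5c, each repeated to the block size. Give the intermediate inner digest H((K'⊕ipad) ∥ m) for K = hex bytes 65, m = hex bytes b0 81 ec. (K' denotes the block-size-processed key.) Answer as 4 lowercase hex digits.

037e

Key hex bytes 65 is 1 byte ≤ B = 6; zero-pad to 6 bytes: K' = 65 00 00 00 00 00.
K' ⊕ ipad = 53 36 36 36 36 36.
Inner input = 53 36 36 36 36 36 ∥ b0 81 ec.
Inner hash: sum = 83+54+54+54+54+54+176+129+236 = 894 → 03 7e.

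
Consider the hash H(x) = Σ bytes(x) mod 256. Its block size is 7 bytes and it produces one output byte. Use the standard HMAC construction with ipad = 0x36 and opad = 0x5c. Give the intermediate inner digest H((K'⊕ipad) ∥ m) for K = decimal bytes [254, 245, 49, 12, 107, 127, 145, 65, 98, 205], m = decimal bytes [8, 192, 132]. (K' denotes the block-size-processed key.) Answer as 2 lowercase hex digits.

bd

Key decimal bytes [254, 245, 49, 12, 107, 127, 145, 65, 98, 205] = fe f5 31 0c 6b 7f 91 41 62 cd is 10 bytes > B = 7, so hash it first: H(key) = 1b, then zero-pad to 7 bytes: K' = 1b 00 00 00 00 00 00.
K' ⊕ ipad = 2d 36 36 36 36 36 36.
Inner input = 2d 36 36 36 36 36 36 ∥ 08 c0 84.
Inner hash: sum = 45+54+54+54+54+54+54+8+192+132 = 701; mod 256 = 189 → bd.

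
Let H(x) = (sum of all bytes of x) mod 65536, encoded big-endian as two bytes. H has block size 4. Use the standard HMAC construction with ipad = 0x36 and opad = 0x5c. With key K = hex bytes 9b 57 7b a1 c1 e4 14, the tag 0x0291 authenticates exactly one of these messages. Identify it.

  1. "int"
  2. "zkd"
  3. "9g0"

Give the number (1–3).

Key hex bytes 9b 57 7b a1 c1 e4 14 is 7 bytes > B = 4, so hash it first: H(key) = 03 c7, then zero-pad to 4 bytes: K' = 03 c7 00 00.
K' ⊕ ipad = 35 f1 36 36; K' ⊕ opad = 5f 9b 5c 5c.
m1: inner = H(35 f1 36 36 69 6e 74) = 02 dd; tag = H(5f 9b 5c 5c 02 dd) = 0291 ← matches
m2: inner = H(35 f1 36 36 7a 6b 64) = 02 db; tag = H(5f 9b 5c 5c 02 db) = 028f
m3: inner = H(35 f1 36 36 39 67 30) = 02 62; tag = H(5f 9b 5c 5c 02 62) = 0216

1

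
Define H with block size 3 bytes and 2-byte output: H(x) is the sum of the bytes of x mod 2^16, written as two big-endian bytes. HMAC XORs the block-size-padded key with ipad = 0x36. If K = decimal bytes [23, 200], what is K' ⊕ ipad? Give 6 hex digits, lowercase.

21fe36

Key decimal bytes [23, 200] = 17 c8 is 2 bytes ≤ B = 3; zero-pad to 3 bytes: K' = 17 c8 00.
XOR each byte with 0x36: 17⊕36=21, c8⊕36=fe, 00⊕36=36.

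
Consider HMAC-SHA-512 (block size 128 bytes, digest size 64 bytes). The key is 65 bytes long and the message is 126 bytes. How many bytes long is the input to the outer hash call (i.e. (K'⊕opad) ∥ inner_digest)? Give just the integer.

192

Key is 65 ≤ 128 bytes, zero-padded: |K'| = 128.
Outer input = (K'⊕opad) ∥ H(inner) → 128 + 64 = 192 bytes.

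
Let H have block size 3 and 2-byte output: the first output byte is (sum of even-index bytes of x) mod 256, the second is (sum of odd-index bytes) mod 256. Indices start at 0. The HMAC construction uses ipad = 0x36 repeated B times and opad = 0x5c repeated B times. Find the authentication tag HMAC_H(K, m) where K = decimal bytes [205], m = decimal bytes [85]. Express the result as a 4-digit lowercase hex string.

Key decimal bytes [205] = cd is 1 byte ≤ B = 3; zero-pad to 3 bytes: K' = cd 00 00.
K' ⊕ ipad = fb 36 36.  K' ⊕ opad = 91 5c 5c.
Inner input = (K'⊕ipad) ∥ m = fb 36 36 ∥ 55.
Inner hash: even-index sum = 305 mod 256 = 49; odd-index sum = 139 mod 256 = 139 → 31 8b.
Outer input = (K'⊕opad) ∥ inner = 91 5c 5c ∥ 31 8b.
Outer hash (tag): even-index sum = 376 mod 256 = 120; odd-index sum = 141 mod 256 = 141 → 78 8d.

788d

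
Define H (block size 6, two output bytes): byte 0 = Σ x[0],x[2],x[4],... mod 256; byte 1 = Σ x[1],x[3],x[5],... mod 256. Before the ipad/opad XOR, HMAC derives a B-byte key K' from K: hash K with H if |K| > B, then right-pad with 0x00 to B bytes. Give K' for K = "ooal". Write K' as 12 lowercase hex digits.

Key "ooal" = 6f 6f 61 6c is 4 bytes ≤ B = 6; zero-pad to 6 bytes: K' = 6f 6f 61 6c 00 00.

6f6f616c0000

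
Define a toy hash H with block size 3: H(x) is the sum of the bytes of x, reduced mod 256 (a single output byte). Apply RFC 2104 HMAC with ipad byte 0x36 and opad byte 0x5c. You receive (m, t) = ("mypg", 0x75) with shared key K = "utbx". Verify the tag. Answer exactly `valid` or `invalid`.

Key "utbx" = 75 74 62 78 is 4 bytes > B = 3, so hash it first: H(key) = c3, then zero-pad to 3 bytes: K' = c3 00 00.
K' ⊕ ipad = f5 36 36; K' ⊕ opad = 9f 5c 5c.
Inner hash: sum = 245+54+54+109+121+112+103 = 798; mod 256 = 30 → 1e.
Outer hash (recomputed tag): sum = 159+92+92+30 = 373; mod 256 = 117 → 75.
Recomputed tag = 75; claimed = 75 → match.

valid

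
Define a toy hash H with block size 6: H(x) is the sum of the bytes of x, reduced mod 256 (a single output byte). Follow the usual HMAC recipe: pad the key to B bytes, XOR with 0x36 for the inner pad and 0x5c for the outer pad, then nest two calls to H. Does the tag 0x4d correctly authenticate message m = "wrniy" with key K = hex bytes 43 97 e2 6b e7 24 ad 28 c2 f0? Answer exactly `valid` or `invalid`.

invalid

Key hex bytes 43 97 e2 6b e7 24 ad 28 c2 f0 is 10 bytes > B = 6, so hash it first: H(key) = b9, then zero-pad to 6 bytes: K' = b9 00 00 00 00 00.
K' ⊕ ipad = 8f 36 36 36 36 36; K' ⊕ opad = e5 5c 5c 5c 5c 5c.
Inner hash: sum = 143+54+54+54+54+54+119+114+110+105+121 = 982; mod 256 = 214 → d6.
Outer hash (recomputed tag): sum = 229+92+92+92+92+92+214 = 903; mod 256 = 135 → 87.
Recomputed tag = 87; claimed = 4d → mismatch.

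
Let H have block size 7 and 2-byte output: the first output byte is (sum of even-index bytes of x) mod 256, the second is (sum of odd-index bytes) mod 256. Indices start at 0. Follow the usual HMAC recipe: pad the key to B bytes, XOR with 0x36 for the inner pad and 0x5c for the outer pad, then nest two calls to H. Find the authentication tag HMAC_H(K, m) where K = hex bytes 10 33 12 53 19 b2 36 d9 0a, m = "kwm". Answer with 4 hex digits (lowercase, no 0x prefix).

a66b

Key hex bytes 10 33 12 53 19 b2 36 d9 0a is 9 bytes > B = 7, so hash it first: H(key) = 7b 11, then zero-pad to 7 bytes: K' = 7b 11 00 00 00 00 00.
K' ⊕ ipad = 4d 27 36 36 36 36 36.  K' ⊕ opad = 27 4d 5c 5c 5c 5c 5c.
Inner input = (K'⊕ipad) ∥ m = 4d 27 36 36 36 36 36 ∥ 6b 77 6d.
Inner hash: even-index sum = 358 mod 256 = 102; odd-index sum = 363 mod 256 = 107 → 66 6b.
Outer input = (K'⊕opad) ∥ inner = 27 4d 5c 5c 5c 5c 5c ∥ 66 6b.
Outer hash (tag): even-index sum = 422 mod 256 = 166; odd-index sum = 363 mod 256 = 107 → a6 6b.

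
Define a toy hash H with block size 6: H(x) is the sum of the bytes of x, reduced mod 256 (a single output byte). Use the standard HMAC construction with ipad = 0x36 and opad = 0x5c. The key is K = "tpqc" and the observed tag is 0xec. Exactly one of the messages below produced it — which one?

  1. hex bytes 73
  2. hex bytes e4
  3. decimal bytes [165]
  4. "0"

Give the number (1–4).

2

Key "tpqc" = 74 70 71 63 is 4 bytes ≤ B = 6; zero-pad to 6 bytes: K' = 74 70 71 63 00 00.
K' ⊕ ipad = 42 46 47 55 36 36; K' ⊕ opad = 28 2c 2d 3f 5c 5c.
m1: inner = H(42 46 47 55 36 36 73) = 03; tag = H(28 2c 2d 3f 5c 5c 03) = 7b
m2: inner = H(42 46 47 55 36 36 e4) = 74; tag = H(28 2c 2d 3f 5c 5c 74) = ec ← matches
m3: inner = H(42 46 47 55 36 36 a5) = 35; tag = H(28 2c 2d 3f 5c 5c 35) = ad
m4: inner = H(42 46 47 55 36 36 30) = c0; tag = H(28 2c 2d 3f 5c 5c c0) = 38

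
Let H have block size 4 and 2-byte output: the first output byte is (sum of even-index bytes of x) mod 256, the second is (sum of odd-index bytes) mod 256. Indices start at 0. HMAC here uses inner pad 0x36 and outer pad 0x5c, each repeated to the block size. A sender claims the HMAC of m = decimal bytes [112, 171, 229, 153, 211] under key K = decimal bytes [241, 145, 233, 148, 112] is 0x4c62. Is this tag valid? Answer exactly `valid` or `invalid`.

valid

Key decimal bytes [241, 145, 233, 148, 112] = f1 91 e9 94 70 is 5 bytes > B = 4, so hash it first: H(key) = 4a 25, then zero-pad to 4 bytes: K' = 4a 25 00 00.
K' ⊕ ipad = 7c 13 36 36; K' ⊕ opad = 16 79 5c 5c.
Inner hash: even-index sum = 730 mod 256 = 218; odd-index sum = 397 mod 256 = 141 → da 8d.
Outer hash (recomputed tag): even-index sum = 332 mod 256 = 76; odd-index sum = 354 mod 256 = 98 → 4c 62.
Recomputed tag = 4c62; claimed = 4c62 → match.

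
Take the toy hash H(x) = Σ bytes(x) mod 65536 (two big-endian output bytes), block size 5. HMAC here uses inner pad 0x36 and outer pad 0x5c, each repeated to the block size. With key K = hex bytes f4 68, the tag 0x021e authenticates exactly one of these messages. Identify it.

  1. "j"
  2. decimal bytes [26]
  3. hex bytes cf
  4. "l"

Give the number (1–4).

1

Key hex bytes f4 68 is 2 bytes ≤ B = 5; zero-pad to 5 bytes: K' = f4 68 00 00 00.
K' ⊕ ipad = c2 5e 36 36 36; K' ⊕ opad = a8 34 5c 5c 5c.
m1: inner = H(c2 5e 36 36 36 6a) = 02 2c; tag = H(a8 34 5c 5c 5c 02 2c) = 021e ← matches
m2: inner = H(c2 5e 36 36 36 1a) = 01 dc; tag = H(a8 34 5c 5c 5c 01 dc) = 02cd
m3: inner = H(c2 5e 36 36 36 cf) = 02 91; tag = H(a8 34 5c 5c 5c 02 91) = 0283
m4: inner = H(c2 5e 36 36 36 6c) = 02 2e; tag = H(a8 34 5c 5c 5c 02 2e) = 0220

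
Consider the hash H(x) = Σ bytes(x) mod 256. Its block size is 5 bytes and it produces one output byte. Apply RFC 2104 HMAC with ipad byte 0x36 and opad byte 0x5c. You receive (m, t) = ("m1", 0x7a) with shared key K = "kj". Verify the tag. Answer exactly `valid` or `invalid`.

Key "kj" = 6b 6a is 2 bytes ≤ B = 5; zero-pad to 5 bytes: K' = 6b 6a 00 00 00.
K' ⊕ ipad = 5d 5c 36 36 36; K' ⊕ opad = 37 36 5c 5c 5c.
Inner hash: sum = 93+92+54+54+54+109+49 = 505; mod 256 = 249 → f9.
Outer hash (recomputed tag): sum = 55+54+92+92+92+249 = 634; mod 256 = 122 → 7a.
Recomputed tag = 7a; claimed = 7a → match.

valid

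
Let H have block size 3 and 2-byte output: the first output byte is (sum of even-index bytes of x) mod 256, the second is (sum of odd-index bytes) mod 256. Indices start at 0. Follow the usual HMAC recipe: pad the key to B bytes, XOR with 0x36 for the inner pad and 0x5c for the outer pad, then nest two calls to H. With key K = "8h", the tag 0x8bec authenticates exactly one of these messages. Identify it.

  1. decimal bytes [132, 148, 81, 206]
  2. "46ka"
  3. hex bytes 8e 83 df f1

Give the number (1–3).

3

Key "8h" = 38 68 is 2 bytes ≤ B = 3; zero-pad to 3 bytes: K' = 38 68 00.
K' ⊕ ipad = 0e 5e 36; K' ⊕ opad = 64 34 5c.
m1: inner = H(0e 5e 36 84 94 51 ce) = a6 33; tag = H(64 34 5c a6 33) = f3da
m2: inner = H(0e 5e 36 34 36 6b 61) = db fd; tag = H(64 34 5c db fd) = bd0f
m3: inner = H(0e 5e 36 8e 83 df f1) = b8 cb; tag = H(64 34 5c b8 cb) = 8bec ← matches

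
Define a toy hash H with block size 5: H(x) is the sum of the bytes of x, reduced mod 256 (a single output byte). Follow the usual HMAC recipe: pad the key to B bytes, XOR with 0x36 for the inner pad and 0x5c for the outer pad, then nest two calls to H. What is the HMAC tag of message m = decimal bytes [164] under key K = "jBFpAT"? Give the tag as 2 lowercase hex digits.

Key "jBFpAT" = 6a 42 46 70 41 54 is 6 bytes > B = 5, so hash it first: H(key) = f7, then zero-pad to 5 bytes: K' = f7 00 00 00 00.
K' ⊕ ipad = c1 36 36 36 36.  K' ⊕ opad = ab 5c 5c 5c 5c.
Inner input = (K'⊕ipad) ∥ m = c1 36 36 36 36 ∥ a4.
Inner hash: sum = 193+54+54+54+54+164 = 573; mod 256 = 61 → 3d.
Outer input = (K'⊕opad) ∥ inner = ab 5c 5c 5c 5c ∥ 3d.
Outer hash (tag): sum = 171+92+92+92+92+61 = 600; mod 256 = 88 → 58.

58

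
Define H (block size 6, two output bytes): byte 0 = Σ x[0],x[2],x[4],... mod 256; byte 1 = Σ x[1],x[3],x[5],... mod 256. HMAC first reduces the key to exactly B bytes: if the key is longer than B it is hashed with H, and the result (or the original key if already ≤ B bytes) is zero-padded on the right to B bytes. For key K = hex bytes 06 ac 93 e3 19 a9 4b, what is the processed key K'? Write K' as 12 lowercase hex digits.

|K| = 7 > B = 6, so first hash the key.
H(K): even-index sum = 253 mod 256 = 253; odd-index sum = 568 mod 256 = 56 → fd 38.
Zero-pad H(K) = fd 38 to 6 bytes: K' = fd 38 00 00 00 00.

fd3800000000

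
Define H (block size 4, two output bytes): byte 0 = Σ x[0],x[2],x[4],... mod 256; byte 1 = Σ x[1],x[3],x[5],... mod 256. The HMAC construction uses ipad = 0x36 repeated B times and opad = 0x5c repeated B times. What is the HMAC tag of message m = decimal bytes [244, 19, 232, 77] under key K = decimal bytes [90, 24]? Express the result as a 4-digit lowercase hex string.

Key decimal bytes [90, 24] = 5a 18 is 2 bytes ≤ B = 4; zero-pad to 4 bytes: K' = 5a 18 00 00.
K' ⊕ ipad = 6c 2e 36 36.  K' ⊕ opad = 06 44 5c 5c.
Inner input = (K'⊕ipad) ∥ m = 6c 2e 36 36 ∥ f4 13 e8 4d.
Inner hash: even-index sum = 638 mod 256 = 126; odd-index sum = 196 mod 256 = 196 → 7e c4.
Outer input = (K'⊕opad) ∥ inner = 06 44 5c 5c ∥ 7e c4.
Outer hash (tag): even-index sum = 224 mod 256 = 224; odd-index sum = 356 mod 256 = 100 → e0 64.

e064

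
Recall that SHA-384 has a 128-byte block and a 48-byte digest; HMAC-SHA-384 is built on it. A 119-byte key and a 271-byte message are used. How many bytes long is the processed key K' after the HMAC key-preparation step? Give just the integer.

Key is 119 ≤ 128 bytes, zero-padded: |K'| = 128.

128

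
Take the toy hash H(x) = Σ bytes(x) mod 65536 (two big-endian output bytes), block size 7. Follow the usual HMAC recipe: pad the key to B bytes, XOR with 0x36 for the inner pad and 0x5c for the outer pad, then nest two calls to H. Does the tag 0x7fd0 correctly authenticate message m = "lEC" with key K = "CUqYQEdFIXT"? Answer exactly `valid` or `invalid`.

invalid

Key "CUqYQEdFIXT" = 43 55 71 59 51 45 64 46 49 58 54 is 11 bytes > B = 7, so hash it first: H(key) = 03 97, then zero-pad to 7 bytes: K' = 03 97 00 00 00 00 00.
K' ⊕ ipad = 35 a1 36 36 36 36 36; K' ⊕ opad = 5f cb 5c 5c 5c 5c 5c.
Inner hash: sum = 53+161+54+54+54+54+54+108+69+67 = 728 → 02 d8.
Outer hash (recomputed tag): sum = 95+203+92+92+92+92+92+2+216 = 976 → 03 d0.
Recomputed tag = 03d0; claimed = 7fd0 → mismatch.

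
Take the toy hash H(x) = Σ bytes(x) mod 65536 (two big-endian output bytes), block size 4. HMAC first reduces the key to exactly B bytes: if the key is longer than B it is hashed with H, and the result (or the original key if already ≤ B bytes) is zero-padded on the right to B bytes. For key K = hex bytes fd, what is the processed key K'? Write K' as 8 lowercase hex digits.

fd000000

Key hex bytes fd is 1 byte ≤ B = 4; zero-pad to 4 bytes: K' = fd 00 00 00.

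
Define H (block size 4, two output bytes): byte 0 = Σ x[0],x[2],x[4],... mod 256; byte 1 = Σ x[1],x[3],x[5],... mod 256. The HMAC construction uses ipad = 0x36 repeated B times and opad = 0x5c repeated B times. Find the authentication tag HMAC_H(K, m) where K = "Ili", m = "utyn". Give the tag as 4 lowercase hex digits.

16fe

Key "Ili" = 49 6c 69 is 3 bytes ≤ B = 4; zero-pad to 4 bytes: K' = 49 6c 69 00.
K' ⊕ ipad = 7f 5a 5f 36.  K' ⊕ opad = 15 30 35 5c.
Inner input = (K'⊕ipad) ∥ m = 7f 5a 5f 36 ∥ 75 74 79 6e.
Inner hash: even-index sum = 460 mod 256 = 204; odd-index sum = 370 mod 256 = 114 → cc 72.
Outer input = (K'⊕opad) ∥ inner = 15 30 35 5c ∥ cc 72.
Outer hash (tag): even-index sum = 278 mod 256 = 22; odd-index sum = 254 mod 256 = 254 → 16 fe.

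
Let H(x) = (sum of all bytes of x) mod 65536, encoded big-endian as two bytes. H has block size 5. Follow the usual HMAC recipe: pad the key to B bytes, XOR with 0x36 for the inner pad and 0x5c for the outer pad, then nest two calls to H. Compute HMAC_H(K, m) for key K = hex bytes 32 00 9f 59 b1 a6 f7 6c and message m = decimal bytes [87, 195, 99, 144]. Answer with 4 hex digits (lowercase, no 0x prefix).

Key hex bytes 32 00 9f 59 b1 a6 f7 6c is 8 bytes > B = 5, so hash it first: H(key) = 03 e4, then zero-pad to 5 bytes: K' = 03 e4 00 00 00.
K' ⊕ ipad = 35 d2 36 36 36.  K' ⊕ opad = 5f b8 5c 5c 5c.
Inner input = (K'⊕ipad) ∥ m = 35 d2 36 36 36 ∥ 57 c3 63 90.
Inner hash: sum = 53+210+54+54+54+87+195+99+144 = 950 → 03 b6.
Outer input = (K'⊕opad) ∥ inner = 5f b8 5c 5c 5c ∥ 03 b6.
Outer hash (tag): sum = 95+184+92+92+92+3+182 = 740 → 02 e4.

02e4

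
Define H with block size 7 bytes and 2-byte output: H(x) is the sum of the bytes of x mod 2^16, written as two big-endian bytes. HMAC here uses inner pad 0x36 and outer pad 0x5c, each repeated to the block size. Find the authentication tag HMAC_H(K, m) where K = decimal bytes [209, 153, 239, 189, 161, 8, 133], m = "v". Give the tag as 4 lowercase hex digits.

060c

Key decimal bytes [209, 153, 239, 189, 161, 8, 133] = d1 99 ef bd a1 08 85 is exactly B = 7 bytes: K' = d1 99 ef bd a1 08 85.
K' ⊕ ipad = e7 af d9 8b 97 3e b3.  K' ⊕ opad = 8d c5 b3 e1 fd 54 d9.
Inner input = (K'⊕ipad) ∥ m = e7 af d9 8b 97 3e b3 ∥ 76.
Inner hash: sum = 231+175+217+139+151+62+179+118 = 1272 → 04 f8.
Outer input = (K'⊕opad) ∥ inner = 8d c5 b3 e1 fd 54 d9 ∥ 04 f8.
Outer hash (tag): sum = 141+197+179+225+253+84+217+4+248 = 1548 → 06 0c.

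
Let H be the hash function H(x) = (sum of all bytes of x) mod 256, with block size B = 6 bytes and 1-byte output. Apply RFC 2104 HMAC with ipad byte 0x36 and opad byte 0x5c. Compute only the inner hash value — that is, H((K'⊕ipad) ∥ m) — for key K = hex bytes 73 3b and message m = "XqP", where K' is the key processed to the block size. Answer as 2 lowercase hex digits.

Key hex bytes 73 3b is 2 bytes ≤ B = 6; zero-pad to 6 bytes: K' = 73 3b 00 00 00 00.
K' ⊕ ipad = 45 0d 36 36 36 36.
Inner input = 45 0d 36 36 36 36 ∥ 58 71 50.
Inner hash: sum = 69+13+54+54+54+54+88+113+80 = 579; mod 256 = 67 → 43.

43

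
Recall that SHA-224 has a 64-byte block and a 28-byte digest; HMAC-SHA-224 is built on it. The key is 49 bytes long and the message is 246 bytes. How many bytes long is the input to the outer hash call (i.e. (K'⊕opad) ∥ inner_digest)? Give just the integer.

92

Key is 49 ≤ 64 bytes, zero-padded: |K'| = 64.
Outer input = (K'⊕opad) ∥ H(inner) → 64 + 28 = 92 bytes.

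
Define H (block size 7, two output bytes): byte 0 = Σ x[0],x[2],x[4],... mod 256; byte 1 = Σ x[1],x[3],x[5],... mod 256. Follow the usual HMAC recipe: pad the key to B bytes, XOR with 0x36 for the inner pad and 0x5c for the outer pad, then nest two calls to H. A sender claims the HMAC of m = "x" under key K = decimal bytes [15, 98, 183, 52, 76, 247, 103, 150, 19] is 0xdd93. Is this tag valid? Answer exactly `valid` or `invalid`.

valid

Key decimal bytes [15, 98, 183, 52, 76, 247, 103, 150, 19] = 0f 62 b7 34 4c f7 67 96 13 is 9 bytes > B = 7, so hash it first: H(key) = 8c 23, then zero-pad to 7 bytes: K' = 8c 23 00 00 00 00 00.
K' ⊕ ipad = ba 15 36 36 36 36 36; K' ⊕ opad = d0 7f 5c 5c 5c 5c 5c.
Inner hash: even-index sum = 348 mod 256 = 92; odd-index sum = 249 mod 256 = 249 → 5c f9.
Outer hash (recomputed tag): even-index sum = 733 mod 256 = 221; odd-index sum = 403 mod 256 = 147 → dd 93.
Recomputed tag = dd93; claimed = dd93 → match.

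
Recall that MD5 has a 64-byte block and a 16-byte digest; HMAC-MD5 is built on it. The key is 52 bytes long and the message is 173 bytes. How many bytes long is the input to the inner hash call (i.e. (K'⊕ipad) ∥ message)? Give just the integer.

Key is 52 ≤ 64 bytes, zero-padded: |K'| = 64.
Inner input = (K'⊕ipad) ∥ m → 64 + 173 = 237 bytes.

237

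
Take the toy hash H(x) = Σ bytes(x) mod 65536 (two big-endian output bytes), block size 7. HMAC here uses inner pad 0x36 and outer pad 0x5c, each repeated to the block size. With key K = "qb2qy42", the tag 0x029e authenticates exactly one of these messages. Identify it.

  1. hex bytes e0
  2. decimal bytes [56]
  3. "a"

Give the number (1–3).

Key "qb2qy42" = 71 62 32 71 79 34 32 is exactly B = 7 bytes: K' = 71 62 32 71 79 34 32.
K' ⊕ ipad = 47 54 04 47 4f 02 04; K' ⊕ opad = 2d 3e 6e 2d 25 68 6e.
m1: inner = H(47 54 04 47 4f 02 04 e0) = 02 1b; tag = H(2d 3e 6e 2d 25 68 6e 02 1b) = 021e
m2: inner = H(47 54 04 47 4f 02 04 38) = 01 73; tag = H(2d 3e 6e 2d 25 68 6e 01 73) = 0275
m3: inner = H(47 54 04 47 4f 02 04 61) = 01 9c; tag = H(2d 3e 6e 2d 25 68 6e 01 9c) = 029e ← matches

3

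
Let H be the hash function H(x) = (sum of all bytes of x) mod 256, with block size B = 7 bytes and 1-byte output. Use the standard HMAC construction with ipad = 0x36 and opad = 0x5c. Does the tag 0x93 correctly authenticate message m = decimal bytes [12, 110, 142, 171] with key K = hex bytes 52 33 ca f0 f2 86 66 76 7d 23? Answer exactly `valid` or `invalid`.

valid

Key hex bytes 52 33 ca f0 f2 86 66 76 7d 23 is 10 bytes > B = 7, so hash it first: H(key) = 33, then zero-pad to 7 bytes: K' = 33 00 00 00 00 00 00.
K' ⊕ ipad = 05 36 36 36 36 36 36; K' ⊕ opad = 6f 5c 5c 5c 5c 5c 5c.
Inner hash: sum = 5+54+54+54+54+54+54+12+110+142+171 = 764; mod 256 = 252 → fc.
Outer hash (recomputed tag): sum = 111+92+92+92+92+92+92+252 = 915; mod 256 = 147 → 93.
Recomputed tag = 93; claimed = 93 → match.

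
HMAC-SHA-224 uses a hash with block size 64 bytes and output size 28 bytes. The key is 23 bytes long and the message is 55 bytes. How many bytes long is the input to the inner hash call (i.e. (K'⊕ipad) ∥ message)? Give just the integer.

119

Key is 23 ≤ 64 bytes, zero-padded: |K'| = 64.
Inner input = (K'⊕ipad) ∥ m → 64 + 55 = 119 bytes.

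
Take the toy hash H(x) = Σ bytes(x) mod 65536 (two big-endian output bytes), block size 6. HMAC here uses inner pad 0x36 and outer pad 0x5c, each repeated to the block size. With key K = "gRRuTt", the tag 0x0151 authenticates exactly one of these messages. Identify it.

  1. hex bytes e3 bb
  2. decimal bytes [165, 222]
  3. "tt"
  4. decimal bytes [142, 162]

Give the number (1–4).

Key "gRRuTt" = 67 52 52 75 54 74 is exactly B = 6 bytes: K' = 67 52 52 75 54 74.
K' ⊕ ipad = 51 64 64 43 62 42; K' ⊕ opad = 3b 0e 0e 29 08 28.
m1: inner = H(51 64 64 43 62 42 e3 bb) = 03 9e; tag = H(3b 0e 0e 29 08 28 03 9e) = 0151 ← matches
m2: inner = H(51 64 64 43 62 42 a5 de) = 03 83; tag = H(3b 0e 0e 29 08 28 03 83) = 0136
m3: inner = H(51 64 64 43 62 42 74 74) = 02 e8; tag = H(3b 0e 0e 29 08 28 02 e8) = 019a
m4: inner = H(51 64 64 43 62 42 8e a2) = 03 30; tag = H(3b 0e 0e 29 08 28 03 30) = 00e3

1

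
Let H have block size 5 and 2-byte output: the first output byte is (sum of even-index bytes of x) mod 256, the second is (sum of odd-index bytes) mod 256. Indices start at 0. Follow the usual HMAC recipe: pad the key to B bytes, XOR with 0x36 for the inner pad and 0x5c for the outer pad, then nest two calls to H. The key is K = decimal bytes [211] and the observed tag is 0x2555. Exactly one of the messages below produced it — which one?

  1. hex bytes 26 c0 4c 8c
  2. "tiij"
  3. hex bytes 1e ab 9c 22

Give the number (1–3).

1

Key decimal bytes [211] = d3 is 1 byte ≤ B = 5; zero-pad to 5 bytes: K' = d3 00 00 00 00.
K' ⊕ ipad = e5 36 36 36 36; K' ⊕ opad = 8f 5c 5c 5c 5c.
m1: inner = H(e5 36 36 36 36 26 c0 4c 8c) = 9d de; tag = H(8f 5c 5c 5c 5c 9d de) = 2555 ← matches
m2: inner = H(e5 36 36 36 36 74 69 69 6a) = 24 49; tag = H(8f 5c 5c 5c 5c 24 49) = 90dc
m3: inner = H(e5 36 36 36 36 1e ab 9c 22) = 1e 26; tag = H(8f 5c 5c 5c 5c 1e 26) = 6dd6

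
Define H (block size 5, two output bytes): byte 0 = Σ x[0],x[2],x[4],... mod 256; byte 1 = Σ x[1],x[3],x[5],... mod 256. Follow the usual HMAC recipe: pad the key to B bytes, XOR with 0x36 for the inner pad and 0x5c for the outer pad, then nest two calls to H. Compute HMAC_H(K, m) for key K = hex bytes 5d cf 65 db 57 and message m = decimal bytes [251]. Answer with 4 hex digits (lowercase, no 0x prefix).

2639

Key hex bytes 5d cf 65 db 57 is exactly B = 5 bytes: K' = 5d cf 65 db 57.
K' ⊕ ipad = 6b f9 53 ed 61.  K' ⊕ opad = 01 93 39 87 0b.
Inner input = (K'⊕ipad) ∥ m = 6b f9 53 ed 61 ∥ fb.
Inner hash: even-index sum = 287 mod 256 = 31; odd-index sum = 737 mod 256 = 225 → 1f e1.
Outer input = (K'⊕opad) ∥ inner = 01 93 39 87 0b ∥ 1f e1.
Outer hash (tag): even-index sum = 294 mod 256 = 38; odd-index sum = 313 mod 256 = 57 → 26 39.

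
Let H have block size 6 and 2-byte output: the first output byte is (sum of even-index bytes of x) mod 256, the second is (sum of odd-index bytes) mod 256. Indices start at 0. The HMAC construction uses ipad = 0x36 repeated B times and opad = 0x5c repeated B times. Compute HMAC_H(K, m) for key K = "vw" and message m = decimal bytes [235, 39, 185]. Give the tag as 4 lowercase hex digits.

Key "vw" = 76 77 is 2 bytes ≤ B = 6; zero-pad to 6 bytes: K' = 76 77 00 00 00 00.
K' ⊕ ipad = 40 41 36 36 36 36.  K' ⊕ opad = 2a 2b 5c 5c 5c 5c.
Inner input = (K'⊕ipad) ∥ m = 40 41 36 36 36 36 ∥ eb 27 b9.
Inner hash: even-index sum = 592 mod 256 = 80; odd-index sum = 212 mod 256 = 212 → 50 d4.
Outer input = (K'⊕opad) ∥ inner = 2a 2b 5c 5c 5c 5c ∥ 50 d4.
Outer hash (tag): even-index sum = 306 mod 256 = 50; odd-index sum = 439 mod 256 = 183 → 32 b7.

32b7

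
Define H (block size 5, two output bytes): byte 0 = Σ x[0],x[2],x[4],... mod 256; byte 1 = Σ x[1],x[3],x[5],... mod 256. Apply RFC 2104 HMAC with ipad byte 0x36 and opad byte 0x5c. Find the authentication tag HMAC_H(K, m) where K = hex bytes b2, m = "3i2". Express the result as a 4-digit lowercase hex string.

Key hex bytes b2 is 1 byte ≤ B = 5; zero-pad to 5 bytes: K' = b2 00 00 00 00.
K' ⊕ ipad = 84 36 36 36 36.  K' ⊕ opad = ee 5c 5c 5c 5c.
Inner input = (K'⊕ipad) ∥ m = 84 36 36 36 36 ∥ 33 69 32.
Inner hash: even-index sum = 345 mod 256 = 89; odd-index sum = 209 mod 256 = 209 → 59 d1.
Outer input = (K'⊕opad) ∥ inner = ee 5c 5c 5c 5c ∥ 59 d1.
Outer hash (tag): even-index sum = 631 mod 256 = 119; odd-index sum = 273 mod 256 = 17 → 77 11.

7711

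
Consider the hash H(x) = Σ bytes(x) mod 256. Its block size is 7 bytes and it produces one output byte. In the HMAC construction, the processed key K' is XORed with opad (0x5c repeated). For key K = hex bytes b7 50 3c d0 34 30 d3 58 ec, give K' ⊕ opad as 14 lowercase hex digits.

Key hex bytes b7 50 3c d0 34 30 d3 58 ec is 9 bytes > B = 7, so hash it first: H(key) = 8e, then zero-pad to 7 bytes: K' = 8e 00 00 00 00 00 00.
XOR each byte with 0x5c: 8e⊕5c=d2, 00⊕5c=5c, 00⊕5c=5c, 00⊕5c=5c, 00⊕5c=5c, 00⊕5c=5c, 00⊕5c=5c.

d25c5c5c5c5c5c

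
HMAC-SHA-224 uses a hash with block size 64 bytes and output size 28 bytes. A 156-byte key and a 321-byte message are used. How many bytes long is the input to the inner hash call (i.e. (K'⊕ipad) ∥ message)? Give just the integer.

385

Key is 156 > 64 bytes, so it is hashed to 28 bytes then zero-padded to 64: |K'| = 64.
Inner input = (K'⊕ipad) ∥ m → 64 + 321 = 385 bytes.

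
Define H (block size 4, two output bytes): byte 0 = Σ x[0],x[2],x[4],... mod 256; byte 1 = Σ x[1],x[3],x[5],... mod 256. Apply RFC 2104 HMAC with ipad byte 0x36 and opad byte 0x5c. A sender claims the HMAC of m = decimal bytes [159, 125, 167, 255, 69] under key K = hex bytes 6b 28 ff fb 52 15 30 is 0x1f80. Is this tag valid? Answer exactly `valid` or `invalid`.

invalid

Key hex bytes 6b 28 ff fb 52 15 30 is 7 bytes > B = 4, so hash it first: H(key) = ec 38, then zero-pad to 4 bytes: K' = ec 38 00 00.
K' ⊕ ipad = da 0e 36 36; K' ⊕ opad = b0 64 5c 5c.
Inner hash: even-index sum = 667 mod 256 = 155; odd-index sum = 448 mod 256 = 192 → 9b c0.
Outer hash (recomputed tag): even-index sum = 423 mod 256 = 167; odd-index sum = 384 mod 256 = 128 → a7 80.
Recomputed tag = a780; claimed = 1f80 → mismatch.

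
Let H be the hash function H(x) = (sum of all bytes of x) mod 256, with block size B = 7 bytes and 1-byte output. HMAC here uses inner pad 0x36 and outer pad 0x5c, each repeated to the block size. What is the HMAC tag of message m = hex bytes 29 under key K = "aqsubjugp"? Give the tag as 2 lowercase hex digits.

Key "aqsubjugp" = 61 71 73 75 62 6a 75 67 70 is 9 bytes > B = 7, so hash it first: H(key) = d2, then zero-pad to 7 bytes: K' = d2 00 00 00 00 00 00.
K' ⊕ ipad = e4 36 36 36 36 36 36.  K' ⊕ opad = 8e 5c 5c 5c 5c 5c 5c.
Inner input = (K'⊕ipad) ∥ m = e4 36 36 36 36 36 36 ∥ 29.
Inner hash: sum = 228+54+54+54+54+54+54+41 = 593; mod 256 = 81 → 51.
Outer input = (K'⊕opad) ∥ inner = 8e 5c 5c 5c 5c 5c 5c ∥ 51.
Outer hash (tag): sum = 142+92+92+92+92+92+92+81 = 775; mod 256 = 7 → 07.

07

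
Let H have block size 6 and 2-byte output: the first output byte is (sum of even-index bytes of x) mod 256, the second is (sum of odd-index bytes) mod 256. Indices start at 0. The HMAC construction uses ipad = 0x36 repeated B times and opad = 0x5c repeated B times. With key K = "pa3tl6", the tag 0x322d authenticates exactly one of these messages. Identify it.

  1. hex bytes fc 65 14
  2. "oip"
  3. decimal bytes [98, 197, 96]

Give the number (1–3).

Key "pa3tl6" = 70 61 33 74 6c 36 is exactly B = 6 bytes: K' = 70 61 33 74 6c 36.
K' ⊕ ipad = 46 57 05 42 5a 00; K' ⊕ opad = 2c 3d 6f 28 30 6a.
m1: inner = H(46 57 05 42 5a 00 fc 65 14) = b5 fe; tag = H(2c 3d 6f 28 30 6a b5 fe) = 80cd
m2: inner = H(46 57 05 42 5a 00 6f 69 70) = 84 02; tag = H(2c 3d 6f 28 30 6a 84 02) = 4fd1
m3: inner = H(46 57 05 42 5a 00 62 c5 60) = 67 5e; tag = H(2c 3d 6f 28 30 6a 67 5e) = 322d ← matches

3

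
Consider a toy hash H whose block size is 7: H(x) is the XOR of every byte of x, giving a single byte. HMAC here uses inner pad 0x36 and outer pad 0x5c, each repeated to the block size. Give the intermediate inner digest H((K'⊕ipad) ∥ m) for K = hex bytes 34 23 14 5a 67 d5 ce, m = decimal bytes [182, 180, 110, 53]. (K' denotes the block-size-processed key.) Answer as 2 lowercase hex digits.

Key hex bytes 34 23 14 5a 67 d5 ce is exactly B = 7 bytes: K' = 34 23 14 5a 67 d5 ce.
K' ⊕ ipad = 02 15 22 6c 51 e3 f8.
Inner input = 02 15 22 6c 51 e3 f8 ∥ b6 b4 6e 35.
Inner hash: XOR 02⊕15⊕22⊕6c⊕51⊕e3⊕f8⊕b6⊕b4⊕6e⊕35 = 4a.

4a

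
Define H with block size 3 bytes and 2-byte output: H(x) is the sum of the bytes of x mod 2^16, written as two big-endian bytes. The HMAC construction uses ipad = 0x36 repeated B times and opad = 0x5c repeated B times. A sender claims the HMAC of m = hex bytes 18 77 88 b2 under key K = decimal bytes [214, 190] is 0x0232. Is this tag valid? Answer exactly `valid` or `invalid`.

Key decimal bytes [214, 190] = d6 be is 2 bytes ≤ B = 3; zero-pad to 3 bytes: K' = d6 be 00.
K' ⊕ ipad = e0 88 36; K' ⊕ opad = 8a e2 5c.
Inner hash: sum = 224+136+54+24+119+136+178 = 871 → 03 67.
Outer hash (recomputed tag): sum = 138+226+92+3+103 = 562 → 02 32.
Recomputed tag = 0232; claimed = 0232 → match.

valid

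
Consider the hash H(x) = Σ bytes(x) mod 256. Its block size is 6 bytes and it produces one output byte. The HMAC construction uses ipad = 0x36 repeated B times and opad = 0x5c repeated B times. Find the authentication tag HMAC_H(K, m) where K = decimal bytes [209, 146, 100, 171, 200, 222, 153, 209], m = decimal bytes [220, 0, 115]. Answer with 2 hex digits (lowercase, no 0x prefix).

bb

Key decimal bytes [209, 146, 100, 171, 200, 222, 153, 209] = d1 92 64 ab c8 de 99 d1 is 8 bytes > B = 6, so hash it first: H(key) = 82, then zero-pad to 6 bytes: K' = 82 00 00 00 00 00.
K' ⊕ ipad = b4 36 36 36 36 36.  K' ⊕ opad = de 5c 5c 5c 5c 5c.
Inner input = (K'⊕ipad) ∥ m = b4 36 36 36 36 36 ∥ dc 00 73.
Inner hash: sum = 180+54+54+54+54+54+220+0+115 = 785; mod 256 = 17 → 11.
Outer input = (K'⊕opad) ∥ inner = de 5c 5c 5c 5c 5c ∥ 11.
Outer hash (tag): sum = 222+92+92+92+92+92+17 = 699; mod 256 = 187 → bb.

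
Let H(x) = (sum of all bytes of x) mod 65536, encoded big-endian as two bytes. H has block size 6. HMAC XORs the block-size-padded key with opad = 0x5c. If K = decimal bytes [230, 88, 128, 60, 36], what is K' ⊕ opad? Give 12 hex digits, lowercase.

ba04dc60785c

Key decimal bytes [230, 88, 128, 60, 36] = e6 58 80 3c 24 is 5 bytes ≤ B = 6; zero-pad to 6 bytes: K' = e6 58 80 3c 24 00.
XOR each byte with 0x5c: e6⊕5c=ba, 58⊕5c=04, 80⊕5c=dc, 3c⊕5c=60, 24⊕5c=78, 00⊕5c=5c.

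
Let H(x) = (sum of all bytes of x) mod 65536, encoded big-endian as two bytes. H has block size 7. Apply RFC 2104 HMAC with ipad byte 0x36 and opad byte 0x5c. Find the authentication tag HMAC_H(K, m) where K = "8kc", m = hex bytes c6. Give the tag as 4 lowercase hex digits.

Key "8kc" = 38 6b 63 is 3 bytes ≤ B = 7; zero-pad to 7 bytes: K' = 38 6b 63 00 00 00 00.
K' ⊕ ipad = 0e 5d 55 36 36 36 36.  K' ⊕ opad = 64 37 3f 5c 5c 5c 5c.
Inner input = (K'⊕ipad) ∥ m = 0e 5d 55 36 36 36 36 ∥ c6.
Inner hash: sum = 14+93+85+54+54+54+54+198 = 606 → 02 5e.
Outer input = (K'⊕opad) ∥ inner = 64 37 3f 5c 5c 5c 5c ∥ 02 5e.
Outer hash (tag): sum = 100+55+63+92+92+92+92+2+94 = 682 → 02 aa.

02aa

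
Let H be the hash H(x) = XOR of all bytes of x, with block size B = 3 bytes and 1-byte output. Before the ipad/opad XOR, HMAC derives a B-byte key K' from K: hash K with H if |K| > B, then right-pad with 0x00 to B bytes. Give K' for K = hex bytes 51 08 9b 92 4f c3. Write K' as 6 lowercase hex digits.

|K| = 6 > B = 3, so first hash the key.
H(K): XOR 51⊕08⊕9b⊕92⊕4f⊕c3 = dc.
Zero-pad H(K) = dc to 3 bytes: K' = dc 00 00.

dc0000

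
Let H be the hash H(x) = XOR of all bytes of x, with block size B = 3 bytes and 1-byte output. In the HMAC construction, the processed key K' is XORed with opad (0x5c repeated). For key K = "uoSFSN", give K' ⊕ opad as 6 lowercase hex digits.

Key "uoSFSN" = 75 6f 53 46 53 4e is 6 bytes > B = 3, so hash it first: H(key) = 12, then zero-pad to 3 bytes: K' = 12 00 00.
XOR each byte with 0x5c: 12⊕5c=4e, 00⊕5c=5c, 00⊕5c=5c.

4e5c5c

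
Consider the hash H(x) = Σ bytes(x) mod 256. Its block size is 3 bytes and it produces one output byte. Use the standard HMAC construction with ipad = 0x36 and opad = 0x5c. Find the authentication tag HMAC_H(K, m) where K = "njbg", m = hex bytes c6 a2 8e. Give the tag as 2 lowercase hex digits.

Key "njbg" = 6e 6a 62 67 is 4 bytes > B = 3, so hash it first: H(key) = a1, then zero-pad to 3 bytes: K' = a1 00 00.
K' ⊕ ipad = 97 36 36.  K' ⊕ opad = fd 5c 5c.
Inner input = (K'⊕ipad) ∥ m = 97 36 36 ∥ c6 a2 8e.
Inner hash: sum = 151+54+54+198+162+142 = 761; mod 256 = 249 → f9.
Outer input = (K'⊕opad) ∥ inner = fd 5c 5c ∥ f9.
Outer hash (tag): sum = 253+92+92+249 = 686; mod 256 = 174 → ae.

ae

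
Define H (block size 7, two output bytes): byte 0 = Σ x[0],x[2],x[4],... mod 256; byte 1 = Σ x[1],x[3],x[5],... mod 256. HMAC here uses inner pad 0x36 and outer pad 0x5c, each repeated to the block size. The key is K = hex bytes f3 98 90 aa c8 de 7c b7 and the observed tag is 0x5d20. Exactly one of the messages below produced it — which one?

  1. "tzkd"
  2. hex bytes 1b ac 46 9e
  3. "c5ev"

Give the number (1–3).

2

Key hex bytes f3 98 90 aa c8 de 7c b7 is 8 bytes > B = 7, so hash it first: H(key) = c7 d7, then zero-pad to 7 bytes: K' = c7 d7 00 00 00 00 00.
K' ⊕ ipad = f1 e1 36 36 36 36 36; K' ⊕ opad = 9b 8b 5c 5c 5c 5c 5c.
m1: inner = H(f1 e1 36 36 36 36 36 74 7a 6b 64) = 71 2c; tag = H(9b 8b 5c 5c 5c 5c 5c 71 2c) = dbb4
m2: inner = H(f1 e1 36 36 36 36 36 1b ac 46 9e) = dd ae; tag = H(9b 8b 5c 5c 5c 5c 5c dd ae) = 5d20 ← matches
m3: inner = H(f1 e1 36 36 36 36 36 63 35 65 76) = 3e 15; tag = H(9b 8b 5c 5c 5c 5c 5c 3e 15) = c481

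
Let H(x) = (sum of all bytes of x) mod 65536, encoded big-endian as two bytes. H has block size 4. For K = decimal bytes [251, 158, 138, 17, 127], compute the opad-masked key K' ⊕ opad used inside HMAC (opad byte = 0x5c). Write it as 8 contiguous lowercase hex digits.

5eef5c5c

Key decimal bytes [251, 158, 138, 17, 127] = fb 9e 8a 11 7f is 5 bytes > B = 4, so hash it first: H(key) = 02 b3, then zero-pad to 4 bytes: K' = 02 b3 00 00.
XOR each byte with 0x5c: 02⊕5c=5e, b3⊕5c=ef, 00⊕5c=5c, 00⊕5c=5c.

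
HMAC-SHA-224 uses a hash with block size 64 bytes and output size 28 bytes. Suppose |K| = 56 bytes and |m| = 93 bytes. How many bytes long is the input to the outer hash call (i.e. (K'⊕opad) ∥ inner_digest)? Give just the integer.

92

Key is 56 ≤ 64 bytes, zero-padded: |K'| = 64.
Outer input = (K'⊕opad) ∥ H(inner) → 64 + 28 = 92 bytes.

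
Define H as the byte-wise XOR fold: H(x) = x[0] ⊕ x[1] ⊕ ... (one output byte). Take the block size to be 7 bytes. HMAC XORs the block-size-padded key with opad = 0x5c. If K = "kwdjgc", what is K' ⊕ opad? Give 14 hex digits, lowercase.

372b38363b3f5c

Key "kwdjgc" = 6b 77 64 6a 67 63 is 6 bytes ≤ B = 7; zero-pad to 7 bytes: K' = 6b 77 64 6a 67 63 00.
XOR each byte with 0x5c: 6b⊕5c=37, 77⊕5c=2b, 64⊕5c=38, 6a⊕5c=36, 67⊕5c=3b, 63⊕5c=3f, 00⊕5c=5c.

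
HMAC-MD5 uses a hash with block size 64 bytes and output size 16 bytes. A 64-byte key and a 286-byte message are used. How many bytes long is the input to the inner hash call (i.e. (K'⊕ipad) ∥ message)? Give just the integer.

350

Key is 64 ≤ 64 bytes, zero-padded: |K'| = 64.
Inner input = (K'⊕ipad) ∥ m → 64 + 286 = 350 bytes.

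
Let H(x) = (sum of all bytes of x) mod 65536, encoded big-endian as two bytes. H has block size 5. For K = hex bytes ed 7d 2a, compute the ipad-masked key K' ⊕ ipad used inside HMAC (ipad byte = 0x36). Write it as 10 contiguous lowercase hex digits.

Key hex bytes ed 7d 2a is 3 bytes ≤ B = 5; zero-pad to 5 bytes: K' = ed 7d 2a 00 00.
XOR each byte with 0x36: ed⊕36=db, 7d⊕36=4b, 2a⊕36=1c, 00⊕36=36, 00⊕36=36.

db4b1c3636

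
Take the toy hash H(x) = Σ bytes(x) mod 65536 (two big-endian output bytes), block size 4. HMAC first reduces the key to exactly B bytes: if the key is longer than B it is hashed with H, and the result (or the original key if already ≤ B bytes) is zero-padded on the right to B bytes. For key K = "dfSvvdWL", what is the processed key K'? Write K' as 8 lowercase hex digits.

|K| = 8 > B = 4, so first hash the key.
H(K): sum = 100+102+83+118+118+100+87+76 = 784 → 03 10.
Zero-pad H(K) = 03 10 to 4 bytes: K' = 03 10 00 00.

03100000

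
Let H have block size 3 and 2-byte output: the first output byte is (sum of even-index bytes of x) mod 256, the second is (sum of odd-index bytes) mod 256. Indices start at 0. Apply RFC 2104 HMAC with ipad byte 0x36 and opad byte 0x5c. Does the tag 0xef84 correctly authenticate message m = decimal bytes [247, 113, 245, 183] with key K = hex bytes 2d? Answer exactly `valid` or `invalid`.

Key hex bytes 2d is 1 byte ≤ B = 3; zero-pad to 3 bytes: K' = 2d 00 00.
K' ⊕ ipad = 1b 36 36; K' ⊕ opad = 71 5c 5c.
Inner hash: even-index sum = 377 mod 256 = 121; odd-index sum = 546 mod 256 = 34 → 79 22.
Outer hash (recomputed tag): even-index sum = 239 mod 256 = 239; odd-index sum = 213 mod 256 = 213 → ef d5.
Recomputed tag = efd5; claimed = ef84 → mismatch.

invalid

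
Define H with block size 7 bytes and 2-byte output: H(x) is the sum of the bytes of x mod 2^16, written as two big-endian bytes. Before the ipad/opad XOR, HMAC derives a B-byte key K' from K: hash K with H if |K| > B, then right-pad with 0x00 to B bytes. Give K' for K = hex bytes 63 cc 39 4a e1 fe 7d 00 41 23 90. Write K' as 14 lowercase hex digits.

05020000000000

|K| = 11 > B = 7, so first hash the key.
H(K): sum = 99+204+57+74+225+254+125+0+65+35+144 = 1282 → 05 02.
Zero-pad H(K) = 05 02 to 7 bytes: K' = 05 02 00 00 00 00 00.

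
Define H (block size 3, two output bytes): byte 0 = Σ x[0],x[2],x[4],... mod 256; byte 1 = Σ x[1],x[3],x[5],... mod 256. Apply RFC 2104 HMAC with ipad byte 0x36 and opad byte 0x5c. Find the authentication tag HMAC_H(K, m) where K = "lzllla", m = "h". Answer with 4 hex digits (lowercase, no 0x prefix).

4dc3

Key "lzllla" = 6c 7a 6c 6c 6c 61 is 6 bytes > B = 3, so hash it first: H(key) = 44 47, then zero-pad to 3 bytes: K' = 44 47 00.
K' ⊕ ipad = 72 71 36.  K' ⊕ opad = 18 1b 5c.
Inner input = (K'⊕ipad) ∥ m = 72 71 36 ∥ 68.
Inner hash: even-index sum = 168 mod 256 = 168; odd-index sum = 217 mod 256 = 217 → a8 d9.
Outer input = (K'⊕opad) ∥ inner = 18 1b 5c ∥ a8 d9.
Outer hash (tag): even-index sum = 333 mod 256 = 77; odd-index sum = 195 mod 256 = 195 → 4d c3.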